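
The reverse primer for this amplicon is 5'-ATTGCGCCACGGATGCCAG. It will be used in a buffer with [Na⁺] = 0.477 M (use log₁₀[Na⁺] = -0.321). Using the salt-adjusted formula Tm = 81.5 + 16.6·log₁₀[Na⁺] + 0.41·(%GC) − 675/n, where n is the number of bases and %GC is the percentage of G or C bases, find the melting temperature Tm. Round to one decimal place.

Length n = 19. C=6, G=6, T=3, A=4
G+C = 12, so %GC = 12/19 × 100 = 63.158%
Salt term: 16.6 × (-0.321) = -5.329
GC term: 0.41 × 63.158 = 25.895; length term: −675/19 = −35.526
Tm = 81.5 + (-5.329) + 25.895 − 35.526 = 66.54 → 66.5°C

66.5°C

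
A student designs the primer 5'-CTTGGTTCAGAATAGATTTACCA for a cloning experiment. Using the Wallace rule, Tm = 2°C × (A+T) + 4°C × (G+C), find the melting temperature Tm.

62°C

Scanning the sequence gives A=7, G=4, T=8, C=4.
AT pairs contribute 15, GC pairs contribute 8.
Tm = 2×15 + 4×8 = 62°C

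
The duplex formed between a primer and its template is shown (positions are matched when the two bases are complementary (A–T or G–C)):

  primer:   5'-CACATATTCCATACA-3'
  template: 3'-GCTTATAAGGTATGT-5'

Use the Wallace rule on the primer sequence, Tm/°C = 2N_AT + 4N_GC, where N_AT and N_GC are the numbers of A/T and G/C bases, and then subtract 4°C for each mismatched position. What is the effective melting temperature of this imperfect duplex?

Primer base counts: A=6, T=4, G=0, C=5 → A+T=10, G+C=5
Perfect-match Tm = 2(10) + 4(5) = 20 + 20 = 40°C
Mismatches (positions where the bases are not complementary): 2 (at positions 2, 3)
Effective Tm = 40 − 2×4 = 40 − 8 = 32°C

32°C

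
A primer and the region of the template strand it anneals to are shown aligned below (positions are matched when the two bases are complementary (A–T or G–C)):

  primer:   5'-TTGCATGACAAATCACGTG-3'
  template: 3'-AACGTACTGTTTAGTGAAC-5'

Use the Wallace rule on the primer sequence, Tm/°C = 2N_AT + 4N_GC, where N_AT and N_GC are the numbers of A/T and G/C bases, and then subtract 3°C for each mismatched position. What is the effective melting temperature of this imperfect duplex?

51°C

Primer base counts: A=6, T=5, G=4, C=4 → A+T=11, G+C=8
Perfect-match Tm = 2(11) + 4(8) = 22 + 32 = 54°C
Mismatches (positions where the bases are not complementary): 1 (at position 17)
Effective Tm = 54 − 1×3 = 54 − 3 = 51°C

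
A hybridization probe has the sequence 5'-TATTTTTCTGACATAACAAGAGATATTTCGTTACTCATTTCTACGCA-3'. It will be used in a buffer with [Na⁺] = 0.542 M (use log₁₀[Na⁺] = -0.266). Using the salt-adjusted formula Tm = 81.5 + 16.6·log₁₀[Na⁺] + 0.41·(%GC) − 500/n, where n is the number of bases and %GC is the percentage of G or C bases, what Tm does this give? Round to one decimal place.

Length n = 47. Scanning the sequence gives A=14, G=5, C=9, T=19.
G+C = 14, so %GC = 14/47 × 100 = 29.787%
Salt term: 16.6 × (-0.266) = -4.416
GC term: 0.41 × 29.787 = 12.213; length term: −500/47 = −10.638
Tm = 81.5 + (-4.416) + 12.213 − 10.638 = 78.659 → 78.7°C

78.7°C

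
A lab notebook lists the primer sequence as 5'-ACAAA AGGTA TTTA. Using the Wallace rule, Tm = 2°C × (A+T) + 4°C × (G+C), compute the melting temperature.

Scanning the sequence gives G=2, C=1, A=7, T=4.
A+T = 11, G+C = 3
Tm = 2×11 + 4×3 = 34°C

34°C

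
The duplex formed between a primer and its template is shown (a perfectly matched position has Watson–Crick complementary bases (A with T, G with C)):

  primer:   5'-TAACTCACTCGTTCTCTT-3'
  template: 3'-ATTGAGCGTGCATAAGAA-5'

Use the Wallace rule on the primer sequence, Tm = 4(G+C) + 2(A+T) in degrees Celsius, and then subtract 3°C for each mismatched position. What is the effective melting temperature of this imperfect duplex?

Primer base counts: A=3, T=8, G=1, C=6 → A+T=11, G+C=7
Perfect-match Tm = 2(11) + 4(7) = 22 + 28 = 50°C
Mismatches (positions where the bases are not complementary): 4 (at positions 7, 9, 13, 14)
Effective Tm = 50 − 4×3 = 50 − 12 = 38°C

38°C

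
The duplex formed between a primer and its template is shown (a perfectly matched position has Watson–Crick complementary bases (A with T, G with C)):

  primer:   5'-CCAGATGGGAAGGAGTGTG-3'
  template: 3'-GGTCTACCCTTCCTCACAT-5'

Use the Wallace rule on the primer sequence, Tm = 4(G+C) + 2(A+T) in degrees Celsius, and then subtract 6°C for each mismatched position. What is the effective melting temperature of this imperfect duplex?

54°C

Primer base counts: A=5, T=3, G=9, C=2 → A+T=8, G+C=11
Perfect-match Tm = 2(8) + 4(11) = 16 + 44 = 60°C
Mismatches (positions where the bases are not complementary): 1 (at position 19)
Effective Tm = 60 − 1×6 = 60 − 6 = 54°C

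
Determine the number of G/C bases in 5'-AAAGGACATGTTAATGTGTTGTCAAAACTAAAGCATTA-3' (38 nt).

G=7, T=11, C=4, A=16
G+C = 7 + 4 = 11

11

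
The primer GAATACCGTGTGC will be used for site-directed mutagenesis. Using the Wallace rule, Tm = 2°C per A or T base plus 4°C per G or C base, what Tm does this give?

Counting bases: T=3, C=3, G=4, A=3
A+T = 6, G+C = 7
Tm = 4·7 + 2·6 = 28 + 12 = 40°C

40°C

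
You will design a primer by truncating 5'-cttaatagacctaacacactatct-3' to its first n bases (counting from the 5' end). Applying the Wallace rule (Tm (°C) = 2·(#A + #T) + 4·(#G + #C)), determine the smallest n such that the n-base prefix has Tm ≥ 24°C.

First 9 bases: CTTAATAGA → Tm = 22°C (< 24°C)
First 10 bases: CTTAATAGAC → Tm = 26°C (≥ 24°C)
Each additional base adds 2°C (A/T) or 4°C (G/C), so Tm is non-decreasing in n; n = 10 is the first length to reach 24°C.

n = 10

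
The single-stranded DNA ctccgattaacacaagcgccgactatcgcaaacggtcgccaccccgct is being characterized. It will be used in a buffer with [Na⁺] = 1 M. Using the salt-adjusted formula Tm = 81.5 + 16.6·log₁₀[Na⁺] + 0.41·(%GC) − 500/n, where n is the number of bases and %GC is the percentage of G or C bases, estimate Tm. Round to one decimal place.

95.9°C

Length n = 48. Counting bases: C=20, T=7, A=12, G=9
G+C = 29, so %GC = 29/48 × 100 = 60.417%
Salt term: 16.6 × (0) = 0
GC term: 0.41 × 60.417 = 24.771; length term: −500/48 = −10.417
Tm = 81.5 + (0) + 24.771 − 10.417 = 95.854 → 95.9°C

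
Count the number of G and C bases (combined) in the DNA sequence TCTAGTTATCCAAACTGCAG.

A=6, C=5, T=6, G=3
G+C = 3 + 5 = 8

8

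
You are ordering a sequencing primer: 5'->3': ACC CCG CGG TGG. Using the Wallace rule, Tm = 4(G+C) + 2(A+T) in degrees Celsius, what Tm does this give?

Base counts: A=1, G=5, T=1, C=5
A+T = 2, G+C = 10
Tm = 2×2 + 4×10 = 44°C

44°C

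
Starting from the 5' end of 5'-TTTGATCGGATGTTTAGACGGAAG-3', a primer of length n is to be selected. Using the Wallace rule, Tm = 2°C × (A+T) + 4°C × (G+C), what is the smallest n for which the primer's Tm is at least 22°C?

First 7 bases: TTTGATC → Tm = 18°C (< 22°C)
First 8 bases: TTTGATCG → Tm = 22°C (≥ 22°C)
Each additional base adds 2°C (A/T) or 4°C (G/C), so Tm is non-decreasing in n; n = 8 is the first length to reach 22°C.

n = 8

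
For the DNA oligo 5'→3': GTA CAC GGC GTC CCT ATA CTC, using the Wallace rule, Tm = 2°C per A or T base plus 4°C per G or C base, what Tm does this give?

Counting bases: T=5, A=4, G=4, C=8
AT pairs contribute 9, GC pairs contribute 12.
Tm = 2×9 + 4×12 = 66°C

66°C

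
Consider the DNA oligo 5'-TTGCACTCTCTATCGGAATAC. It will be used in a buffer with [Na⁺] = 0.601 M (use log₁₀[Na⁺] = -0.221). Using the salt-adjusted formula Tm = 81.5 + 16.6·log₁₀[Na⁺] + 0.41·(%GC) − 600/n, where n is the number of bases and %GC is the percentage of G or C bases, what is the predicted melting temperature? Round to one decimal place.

66.8°C

Length n = 21. Counting bases: G=3, A=5, T=7, C=6
G+C = 9, so %GC = 9/21 × 100 = 42.857%
Salt term: 16.6 × (-0.221) = -3.669
GC term: 0.41 × 42.857 = 17.571; length term: −600/21 = −28.571
Tm = 81.5 + (-3.669) + 17.571 − 28.571 = 66.831 → 66.8°C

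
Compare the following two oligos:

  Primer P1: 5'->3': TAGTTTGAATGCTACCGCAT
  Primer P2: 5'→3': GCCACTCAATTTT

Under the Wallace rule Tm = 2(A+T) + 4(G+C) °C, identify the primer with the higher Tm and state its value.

Primer P1: A+T=12, G+C=8 → Tm = 2(12)+4(8) = 56°C
Primer P2: A+T=8, G+C=5 → Tm = 2(8)+4(5) = 36°C
56°C vs 36°C → primer P1 is higher.

Primer P1, 56°C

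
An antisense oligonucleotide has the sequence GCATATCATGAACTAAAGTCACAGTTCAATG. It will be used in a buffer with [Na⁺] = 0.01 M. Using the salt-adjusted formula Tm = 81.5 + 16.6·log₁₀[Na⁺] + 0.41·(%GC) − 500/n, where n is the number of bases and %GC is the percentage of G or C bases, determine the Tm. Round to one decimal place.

46.7°C

Length n = 31. Scanning the sequence gives C=6, T=8, A=12, G=5.
G+C = 11, so %GC = 11/31 × 100 = 35.484%
Salt term: 16.6 × (-2) = -33.2
GC term: 0.41 × 35.484 = 14.548; length term: −500/31 = −16.129
Tm = 81.5 + (-33.2) + 14.548 − 16.129 = 46.719 → 46.7°C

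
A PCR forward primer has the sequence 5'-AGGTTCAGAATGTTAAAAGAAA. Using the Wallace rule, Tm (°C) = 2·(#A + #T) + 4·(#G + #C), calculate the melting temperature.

Scanning the sequence gives A=11, T=5, G=5, C=1.
So N_AT = 16 and N_GC = 6.
Tm = 4·6 + 2·16 = 24 + 32 = 56°C

56°C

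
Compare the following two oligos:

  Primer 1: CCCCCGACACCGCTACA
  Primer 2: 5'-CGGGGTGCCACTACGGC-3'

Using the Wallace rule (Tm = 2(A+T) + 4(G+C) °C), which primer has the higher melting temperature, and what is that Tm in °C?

Primer 2, 60°C

Primer 1: A+T=5, G+C=12 → Tm = 2(5)+4(12) = 58°C
Primer 2: A+T=4, G+C=13 → Tm = 2(4)+4(13) = 60°C
58°C vs 60°C → primer 2 is higher.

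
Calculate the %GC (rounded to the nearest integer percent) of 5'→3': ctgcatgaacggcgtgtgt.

A=3, T=5, G=7, C=4
G+C = 7 + 4 = 11 out of 19 bases
%GC = 11/19 × 100 = 57.89% ≈ 58%

58%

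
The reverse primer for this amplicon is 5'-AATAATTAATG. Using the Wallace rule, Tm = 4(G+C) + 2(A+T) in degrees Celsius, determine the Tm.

Scanning the sequence gives T=4, C=0, G=1, A=6.
A+T = 10, G+C = 1
Tm = 4·1 + 2·10 = 4 + 20 = 24°C

24°C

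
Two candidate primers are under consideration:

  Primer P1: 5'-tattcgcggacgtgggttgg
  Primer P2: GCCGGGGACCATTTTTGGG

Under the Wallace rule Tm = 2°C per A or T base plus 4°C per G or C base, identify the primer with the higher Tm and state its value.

Primer P1, 64°C

Primer P1: A+T=8, G+C=12 → Tm = 2(8)+4(12) = 64°C
Primer P2: A+T=7, G+C=12 → Tm = 2(7)+4(12) = 62°C
64°C vs 62°C → primer P1 is higher.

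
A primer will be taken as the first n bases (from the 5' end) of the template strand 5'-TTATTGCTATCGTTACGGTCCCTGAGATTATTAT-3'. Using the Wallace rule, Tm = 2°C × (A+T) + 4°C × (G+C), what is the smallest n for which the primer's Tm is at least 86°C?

n = 31

First 30 bases: TTATTGCTATCGTTACGGTCCCTGAGATTA → Tm = 84°C (< 86°C)
First 31 bases: TTATTGCTATCGTTACGGTCCCTGAGATTAT → Tm = 86°C (≥ 86°C)
Each additional base adds 2°C (A/T) or 4°C (G/C), so Tm is non-decreasing in n; n = 31 is the first length to reach 86°C.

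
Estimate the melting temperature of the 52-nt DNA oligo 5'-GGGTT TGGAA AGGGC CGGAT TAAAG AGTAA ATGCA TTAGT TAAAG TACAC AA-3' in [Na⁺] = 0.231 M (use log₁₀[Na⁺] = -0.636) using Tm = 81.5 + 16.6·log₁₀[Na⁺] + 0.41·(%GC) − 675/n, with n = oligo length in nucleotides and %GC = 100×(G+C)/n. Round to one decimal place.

73.7°C

Length n = 52. C=5, T=12, A=20, G=15
G+C = 20, so %GC = 20/52 × 100 = 38.462%
Salt term: 16.6 × (-0.636) = -10.558
GC term: 0.41 × 38.462 = 15.769; length term: −675/52 = −12.981
Tm = 81.5 + (-10.558) + 15.769 − 12.981 = 73.73 → 73.7°C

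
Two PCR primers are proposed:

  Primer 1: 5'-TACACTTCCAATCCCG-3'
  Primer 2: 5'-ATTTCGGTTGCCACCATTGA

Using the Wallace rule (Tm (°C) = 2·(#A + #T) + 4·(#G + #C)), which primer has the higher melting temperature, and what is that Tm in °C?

Primer 2, 58°C

Primer 1: A+T=8, G+C=8 → Tm = 2(8)+4(8) = 48°C
Primer 2: A+T=11, G+C=9 → Tm = 2(11)+4(9) = 58°C
48°C vs 58°C → primer 2 is higher.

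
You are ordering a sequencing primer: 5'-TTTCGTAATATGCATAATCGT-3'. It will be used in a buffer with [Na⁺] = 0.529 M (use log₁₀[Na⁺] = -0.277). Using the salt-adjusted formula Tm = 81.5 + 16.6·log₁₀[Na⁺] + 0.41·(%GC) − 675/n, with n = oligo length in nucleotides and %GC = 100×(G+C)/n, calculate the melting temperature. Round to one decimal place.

Length n = 21. Scanning the sequence gives G=3, A=6, C=3, T=9.
G+C = 6, so %GC = 6/21 × 100 = 28.571%
Salt term: 16.6 × (-0.277) = -4.598
GC term: 0.41 × 28.571 = 11.714; length term: −675/21 = −32.143
Tm = 81.5 + (-4.598) + 11.714 − 32.143 = 56.473 → 56.5°C

56.5°C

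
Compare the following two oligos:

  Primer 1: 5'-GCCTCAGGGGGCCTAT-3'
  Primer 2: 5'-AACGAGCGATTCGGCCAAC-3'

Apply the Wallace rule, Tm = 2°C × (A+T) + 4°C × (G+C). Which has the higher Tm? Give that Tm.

Primer 1: A+T=5, G+C=11 → Tm = 2(5)+4(11) = 54°C
Primer 2: A+T=8, G+C=11 → Tm = 2(8)+4(11) = 60°C
54°C vs 60°C → primer 2 is higher.

Primer 2, 60°C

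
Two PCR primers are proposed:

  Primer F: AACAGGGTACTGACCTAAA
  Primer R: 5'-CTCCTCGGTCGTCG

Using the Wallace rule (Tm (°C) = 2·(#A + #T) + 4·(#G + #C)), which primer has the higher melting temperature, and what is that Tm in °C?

Primer F: A+T=11, G+C=8 → Tm = 2(11)+4(8) = 54°C
Primer R: A+T=4, G+C=10 → Tm = 2(4)+4(10) = 48°C
54°C vs 48°C → primer F is higher.

Primer F, 54°C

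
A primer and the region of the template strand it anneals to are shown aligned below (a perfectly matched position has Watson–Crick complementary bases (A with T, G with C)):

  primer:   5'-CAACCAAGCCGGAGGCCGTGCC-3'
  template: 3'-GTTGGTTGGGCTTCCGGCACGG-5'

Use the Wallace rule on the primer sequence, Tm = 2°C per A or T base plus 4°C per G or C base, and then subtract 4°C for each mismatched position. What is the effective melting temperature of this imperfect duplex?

Primer base counts: A=5, T=1, G=7, C=9 → A+T=6, G+C=16
Perfect-match Tm = 2(6) + 4(16) = 12 + 64 = 76°C
Mismatches (positions where the bases are not complementary): 2 (at positions 8, 12)
Effective Tm = 76 − 2×4 = 76 − 8 = 68°C

68°C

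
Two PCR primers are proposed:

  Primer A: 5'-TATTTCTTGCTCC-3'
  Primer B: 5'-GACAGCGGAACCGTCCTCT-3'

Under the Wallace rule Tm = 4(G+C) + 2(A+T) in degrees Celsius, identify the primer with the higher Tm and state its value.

Primer A: A+T=8, G+C=5 → Tm = 2(8)+4(5) = 36°C
Primer B: A+T=7, G+C=12 → Tm = 2(7)+4(12) = 62°C
36°C vs 62°C → primer B is higher.

Primer B, 62°C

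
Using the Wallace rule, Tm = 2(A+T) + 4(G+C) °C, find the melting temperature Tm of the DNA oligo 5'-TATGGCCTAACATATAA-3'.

G=2, C=3, T=5, A=7
A+T = 12, G+C = 5
Tm = 4·5 + 2·12 = 20 + 24 = 44°C

44°C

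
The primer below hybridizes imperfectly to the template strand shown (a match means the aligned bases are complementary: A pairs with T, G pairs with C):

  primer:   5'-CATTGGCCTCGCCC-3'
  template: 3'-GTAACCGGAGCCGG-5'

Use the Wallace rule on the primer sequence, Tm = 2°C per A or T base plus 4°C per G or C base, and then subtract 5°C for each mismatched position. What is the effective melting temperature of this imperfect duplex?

Primer base counts: A=1, T=3, G=3, C=7 → A+T=4, G+C=10
Perfect-match Tm = 2(4) + 4(10) = 8 + 40 = 48°C
Mismatches (positions where the bases are not complementary): 1 (at position 12)
Effective Tm = 48 − 1×5 = 48 − 5 = 43°C

43°C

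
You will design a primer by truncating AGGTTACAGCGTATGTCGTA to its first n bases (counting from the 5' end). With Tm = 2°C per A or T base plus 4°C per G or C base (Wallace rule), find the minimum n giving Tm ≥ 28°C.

First 9 bases: AGGTTACAG → Tm = 26°C (< 28°C)
First 10 bases: AGGTTACAGC → Tm = 30°C (≥ 28°C)
Each additional base adds 2°C (A/T) or 4°C (G/C), so Tm is non-decreasing in n; n = 10 is the first length to reach 28°C.

n = 10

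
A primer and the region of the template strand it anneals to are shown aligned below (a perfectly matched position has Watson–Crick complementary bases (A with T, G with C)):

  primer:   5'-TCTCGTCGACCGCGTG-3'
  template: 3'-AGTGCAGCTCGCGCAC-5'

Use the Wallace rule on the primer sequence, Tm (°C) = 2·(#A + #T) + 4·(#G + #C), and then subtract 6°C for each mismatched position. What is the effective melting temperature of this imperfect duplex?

Primer base counts: A=1, T=4, G=5, C=6 → A+T=5, G+C=11
Perfect-match Tm = 2(5) + 4(11) = 10 + 44 = 54°C
Mismatches (positions where the bases are not complementary): 2 (at positions 3, 10)
Effective Tm = 54 − 2×6 = 54 − 12 = 42°C

42°C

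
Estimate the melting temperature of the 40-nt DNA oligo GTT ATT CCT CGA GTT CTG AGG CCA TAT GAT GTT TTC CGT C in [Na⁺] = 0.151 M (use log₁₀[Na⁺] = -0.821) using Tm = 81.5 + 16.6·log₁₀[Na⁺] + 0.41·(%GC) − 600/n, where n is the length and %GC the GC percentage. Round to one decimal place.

71.3°C

Length n = 40. Counting bases: C=9, G=9, A=6, T=16
G+C = 18, so %GC = 18/40 × 100 = 45%
Salt term: 16.6 × (-0.821) = -13.629
GC term: 0.41 × 45 = 18.45; length term: −600/40 = −15
Tm = 81.5 + (-13.629) + 18.45 − 15 = 71.321 → 71.3°C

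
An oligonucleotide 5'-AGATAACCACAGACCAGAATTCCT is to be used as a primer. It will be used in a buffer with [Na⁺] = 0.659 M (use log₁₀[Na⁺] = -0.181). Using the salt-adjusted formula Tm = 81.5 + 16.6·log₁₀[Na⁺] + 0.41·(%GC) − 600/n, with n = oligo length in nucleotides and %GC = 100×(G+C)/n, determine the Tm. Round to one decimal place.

Length n = 24. Base counts: T=4, G=3, C=7, A=10
G+C = 10, so %GC = 10/24 × 100 = 41.667%
Salt term: 16.6 × (-0.181) = -3.005
GC term: 0.41 × 41.667 = 17.083; length term: −600/24 = −25
Tm = 81.5 + (-3.005) + 17.083 − 25 = 70.578 → 70.6°C

70.6°C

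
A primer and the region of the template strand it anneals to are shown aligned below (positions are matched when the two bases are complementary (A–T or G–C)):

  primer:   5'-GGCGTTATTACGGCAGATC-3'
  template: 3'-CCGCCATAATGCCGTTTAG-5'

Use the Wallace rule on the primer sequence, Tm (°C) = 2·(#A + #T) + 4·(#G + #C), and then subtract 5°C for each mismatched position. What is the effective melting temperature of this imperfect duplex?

48°C

Primer base counts: A=4, T=5, G=6, C=4 → A+T=9, G+C=10
Perfect-match Tm = 2(9) + 4(10) = 18 + 40 = 58°C
Mismatches (positions where the bases are not complementary): 2 (at positions 5, 16)
Effective Tm = 58 − 2×5 = 58 − 10 = 48°C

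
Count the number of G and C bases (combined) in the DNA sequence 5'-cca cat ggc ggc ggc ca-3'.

13

Counting bases: C=7, G=6, A=3, T=1
G+C = 6 + 7 = 13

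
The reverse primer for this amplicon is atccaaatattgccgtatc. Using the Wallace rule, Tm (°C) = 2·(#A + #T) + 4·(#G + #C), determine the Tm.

52°C

Base counts: A=6, G=2, T=6, C=5
AT pairs contribute 12, GC pairs contribute 7.
Tm = 2(12) + 4(7) = 24 + 28 = 52°C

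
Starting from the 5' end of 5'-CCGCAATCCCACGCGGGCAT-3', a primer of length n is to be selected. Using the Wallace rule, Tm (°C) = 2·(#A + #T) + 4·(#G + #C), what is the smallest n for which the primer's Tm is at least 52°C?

n = 15

First 14 bases: CCGCAATCCCACGC → Tm = 48°C (< 52°C)
First 15 bases: CCGCAATCCCACGCG → Tm = 52°C (≥ 52°C)
Each additional base adds 2°C (A/T) or 4°C (G/C), so Tm is non-decreasing in n; n = 15 is the first length to reach 52°C.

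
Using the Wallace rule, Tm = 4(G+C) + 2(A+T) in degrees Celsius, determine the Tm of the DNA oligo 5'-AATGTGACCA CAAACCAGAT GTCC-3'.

Counting bases: C=7, A=9, G=4, T=4
AT pairs contribute 13, GC pairs contribute 11.
Tm = 2(13) + 4(11) = 26 + 44 = 70°C

70°C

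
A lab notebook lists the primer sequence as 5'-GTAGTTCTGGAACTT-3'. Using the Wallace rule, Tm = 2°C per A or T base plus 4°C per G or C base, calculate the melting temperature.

Base counts: A=3, T=6, G=4, C=2
AT pairs contribute 9, GC pairs contribute 6.
Tm = 4·6 + 2·9 = 24 + 18 = 42°C

42°C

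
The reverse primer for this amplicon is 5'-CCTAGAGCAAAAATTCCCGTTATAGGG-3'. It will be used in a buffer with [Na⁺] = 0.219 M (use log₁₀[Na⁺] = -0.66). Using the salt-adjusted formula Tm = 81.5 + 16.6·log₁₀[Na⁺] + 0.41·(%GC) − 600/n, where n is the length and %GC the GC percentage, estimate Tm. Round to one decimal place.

Length n = 27. Counting bases: G=6, T=6, C=6, A=9
G+C = 12, so %GC = 12/27 × 100 = 44.444%
Salt term: 16.6 × (-0.66) = -10.956
GC term: 0.41 × 44.444 = 18.222; length term: −600/27 = −22.222
Tm = 81.5 + (-10.956) + 18.222 − 22.222 = 66.544 → 66.5°C

66.5°C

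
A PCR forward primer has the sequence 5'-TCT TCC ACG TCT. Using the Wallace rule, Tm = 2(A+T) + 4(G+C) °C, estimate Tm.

Base counts: G=1, A=1, T=5, C=5
A+T = 6, G+C = 6
Tm = 2×6 + 4×6 = 36°C

36°C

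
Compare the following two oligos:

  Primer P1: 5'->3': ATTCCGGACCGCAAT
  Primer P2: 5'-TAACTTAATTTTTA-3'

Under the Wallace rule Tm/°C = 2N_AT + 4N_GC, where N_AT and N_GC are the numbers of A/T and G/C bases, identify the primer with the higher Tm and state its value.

Primer P1: A+T=7, G+C=8 → Tm = 2(7)+4(8) = 46°C
Primer P2: A+T=13, G+C=1 → Tm = 2(13)+4(1) = 30°C
46°C vs 30°C → primer P1 is higher.

Primer P1, 46°C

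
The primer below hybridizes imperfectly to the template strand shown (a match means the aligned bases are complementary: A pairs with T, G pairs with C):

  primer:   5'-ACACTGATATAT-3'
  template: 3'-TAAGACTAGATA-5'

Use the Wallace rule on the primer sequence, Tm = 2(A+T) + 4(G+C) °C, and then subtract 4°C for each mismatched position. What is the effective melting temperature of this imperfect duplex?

18°C

Primer base counts: A=5, T=4, G=1, C=2 → A+T=9, G+C=3
Perfect-match Tm = 2(9) + 4(3) = 18 + 12 = 30°C
Mismatches (positions where the bases are not complementary): 3 (at positions 2, 3, 9)
Effective Tm = 30 − 3×4 = 30 − 12 = 18°C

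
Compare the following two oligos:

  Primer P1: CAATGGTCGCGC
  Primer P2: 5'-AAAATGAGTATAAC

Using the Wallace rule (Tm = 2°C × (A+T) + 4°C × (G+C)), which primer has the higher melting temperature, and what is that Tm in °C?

Primer P1: A+T=4, G+C=8 → Tm = 2(4)+4(8) = 40°C
Primer P2: A+T=11, G+C=3 → Tm = 2(11)+4(3) = 34°C
40°C vs 34°C → primer P1 is higher.

Primer P1, 40°C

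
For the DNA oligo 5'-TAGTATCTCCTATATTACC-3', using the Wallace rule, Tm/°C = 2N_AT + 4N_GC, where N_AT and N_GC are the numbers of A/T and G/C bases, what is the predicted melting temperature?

50°C

Counting bases: A=5, C=5, G=1, T=8
A+T = 13, G+C = 6
Tm = 2×13 + 4×6 = 50°C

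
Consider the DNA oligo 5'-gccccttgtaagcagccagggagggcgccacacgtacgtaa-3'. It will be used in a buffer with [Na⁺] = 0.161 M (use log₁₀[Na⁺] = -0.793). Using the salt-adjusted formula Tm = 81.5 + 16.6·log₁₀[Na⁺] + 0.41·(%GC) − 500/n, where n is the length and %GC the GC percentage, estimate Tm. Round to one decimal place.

Length n = 41. Scanning the sequence gives C=13, T=5, G=13, A=10.
G+C = 26, so %GC = 26/41 × 100 = 63.415%
Salt term: 16.6 × (-0.793) = -13.164
GC term: 0.41 × 63.415 = 26; length term: −500/41 = −12.195
Tm = 81.5 + (-13.164) + 26 − 12.195 = 82.141 → 82.1°C

82.1°C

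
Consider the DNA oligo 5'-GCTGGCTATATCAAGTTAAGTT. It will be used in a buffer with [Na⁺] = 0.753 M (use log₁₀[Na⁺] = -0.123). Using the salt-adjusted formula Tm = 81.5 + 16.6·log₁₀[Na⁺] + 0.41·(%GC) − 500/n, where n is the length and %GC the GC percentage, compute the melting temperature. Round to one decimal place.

71.6°C

Length n = 22. T=8, C=3, G=5, A=6
G+C = 8, so %GC = 8/22 × 100 = 36.364%
Salt term: 16.6 × (-0.123) = -2.042
GC term: 0.41 × 36.364 = 14.909; length term: −500/22 = −22.727
Tm = 81.5 + (-2.042) + 14.909 − 22.727 = 71.64 → 71.6°C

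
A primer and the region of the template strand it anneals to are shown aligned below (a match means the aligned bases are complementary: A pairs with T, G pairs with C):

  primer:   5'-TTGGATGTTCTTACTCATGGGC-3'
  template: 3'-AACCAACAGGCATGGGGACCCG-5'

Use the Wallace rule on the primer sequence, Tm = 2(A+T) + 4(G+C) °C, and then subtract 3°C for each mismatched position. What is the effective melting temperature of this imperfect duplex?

Primer base counts: A=3, T=9, G=6, C=4 → A+T=12, G+C=10
Perfect-match Tm = 2(12) + 4(10) = 24 + 40 = 64°C
Mismatches (positions where the bases are not complementary): 5 (at positions 5, 9, 11, 15, 17)
Effective Tm = 64 − 5×3 = 64 − 15 = 49°C

49°C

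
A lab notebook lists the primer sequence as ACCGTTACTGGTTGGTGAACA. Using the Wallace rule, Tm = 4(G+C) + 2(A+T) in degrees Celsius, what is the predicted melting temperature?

Scanning the sequence gives C=4, A=5, G=6, T=6.
A+T = 11, G+C = 10
Tm = 4·10 + 2·11 = 40 + 22 = 62°C

62°C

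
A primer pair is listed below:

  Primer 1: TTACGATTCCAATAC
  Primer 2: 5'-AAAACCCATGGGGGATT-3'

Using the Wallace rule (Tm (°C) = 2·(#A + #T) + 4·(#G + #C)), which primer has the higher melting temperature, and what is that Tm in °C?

Primer 2, 50°C

Primer 1: A+T=10, G+C=5 → Tm = 2(10)+4(5) = 40°C
Primer 2: A+T=9, G+C=8 → Tm = 2(9)+4(8) = 50°C
40°C vs 50°C → primer 2 is higher.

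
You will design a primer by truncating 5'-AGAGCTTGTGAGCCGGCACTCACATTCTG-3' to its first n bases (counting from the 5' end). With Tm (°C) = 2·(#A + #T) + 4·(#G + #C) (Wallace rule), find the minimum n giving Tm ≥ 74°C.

First 22 bases: AGAGCTTGTGAGCCGGCACTCA → Tm = 70°C (< 74°C)
First 23 bases: AGAGCTTGTGAGCCGGCACTCAC → Tm = 74°C (≥ 74°C)
Since every base adds ≥2°C, Tm only increases with n, so the threshold is first crossed at n = 23.

n = 23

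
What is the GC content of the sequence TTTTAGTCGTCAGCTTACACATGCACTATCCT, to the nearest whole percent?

Counting bases: T=12, C=9, G=4, A=7
G+C = 4 + 9 = 13 out of 32 bases
%GC = 13/32 × 100 = 40.62% ≈ 41%

41%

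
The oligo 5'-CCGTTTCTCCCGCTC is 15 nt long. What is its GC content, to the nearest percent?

Scanning the sequence gives T=5, G=2, C=8, A=0.
G+C = 2 + 8 = 10 out of 15 bases
%GC = 10/15 × 100 = 66.67% ≈ 67%

67%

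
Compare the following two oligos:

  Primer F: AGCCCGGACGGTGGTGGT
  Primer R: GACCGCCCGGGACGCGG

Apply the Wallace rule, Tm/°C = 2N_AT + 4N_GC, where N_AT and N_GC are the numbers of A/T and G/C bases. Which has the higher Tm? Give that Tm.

Primer R, 64°C

Primer F: A+T=5, G+C=13 → Tm = 2(5)+4(13) = 62°C
Primer R: A+T=2, G+C=15 → Tm = 2(2)+4(15) = 64°C
62°C vs 64°C → primer R is higher.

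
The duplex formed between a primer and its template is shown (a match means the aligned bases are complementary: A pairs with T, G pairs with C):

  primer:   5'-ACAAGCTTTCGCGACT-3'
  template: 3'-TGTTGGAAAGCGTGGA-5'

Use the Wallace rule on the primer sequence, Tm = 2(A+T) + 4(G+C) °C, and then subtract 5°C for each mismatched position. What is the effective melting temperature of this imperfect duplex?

33°C

Primer base counts: A=4, T=4, G=3, C=5 → A+T=8, G+C=8
Perfect-match Tm = 2(8) + 4(8) = 16 + 32 = 48°C
Mismatches (positions where the bases are not complementary): 3 (at positions 5, 13, 14)
Effective Tm = 48 − 3×5 = 48 − 15 = 33°C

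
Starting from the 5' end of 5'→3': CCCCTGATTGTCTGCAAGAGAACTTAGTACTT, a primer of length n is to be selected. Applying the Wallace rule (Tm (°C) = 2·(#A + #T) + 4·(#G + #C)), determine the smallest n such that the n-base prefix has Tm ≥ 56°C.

n = 18

First 17 bases: CCCCTGATTGTCTGCAA → Tm = 52°C (< 56°C)
First 18 bases: CCCCTGATTGTCTGCAAG → Tm = 56°C (≥ 56°C)
Since every base adds ≥2°C, Tm only increases with n, so the threshold is first crossed at n = 18.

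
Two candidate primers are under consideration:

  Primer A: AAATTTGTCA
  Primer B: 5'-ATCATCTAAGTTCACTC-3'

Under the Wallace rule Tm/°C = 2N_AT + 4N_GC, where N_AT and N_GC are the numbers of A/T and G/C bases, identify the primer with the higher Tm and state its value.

Primer B, 46°C

Primer A: A+T=8, G+C=2 → Tm = 2(8)+4(2) = 24°C
Primer B: A+T=11, G+C=6 → Tm = 2(11)+4(6) = 46°C
24°C vs 46°C → primer B is higher.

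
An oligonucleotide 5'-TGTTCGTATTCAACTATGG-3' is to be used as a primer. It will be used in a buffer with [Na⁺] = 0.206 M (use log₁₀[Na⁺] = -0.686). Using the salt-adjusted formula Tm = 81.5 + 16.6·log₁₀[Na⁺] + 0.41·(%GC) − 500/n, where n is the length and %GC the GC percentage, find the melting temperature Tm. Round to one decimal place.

Length n = 19. Scanning the sequence gives C=3, G=4, A=4, T=8.
G+C = 7, so %GC = 7/19 × 100 = 36.842%
Salt term: 16.6 × (-0.686) = -11.388
GC term: 0.41 × 36.842 = 15.105; length term: −500/19 = −26.316
Tm = 81.5 + (-11.388) + 15.105 − 26.316 = 58.901 → 58.9°C

58.9°C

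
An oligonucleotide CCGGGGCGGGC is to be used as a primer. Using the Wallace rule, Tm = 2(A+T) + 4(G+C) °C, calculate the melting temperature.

44°C

Counting bases: T=0, C=4, G=7, A=0
So N_AT = 0 and N_GC = 11.
Tm = 2(0) + 4(11) = 0 + 44 = 44°C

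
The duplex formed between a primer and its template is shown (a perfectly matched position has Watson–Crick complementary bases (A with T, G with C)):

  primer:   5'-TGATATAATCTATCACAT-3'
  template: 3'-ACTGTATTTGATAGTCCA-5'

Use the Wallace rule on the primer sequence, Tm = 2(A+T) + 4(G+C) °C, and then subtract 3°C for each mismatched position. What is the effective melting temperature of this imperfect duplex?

Primer base counts: A=7, T=7, G=1, C=3 → A+T=14, G+C=4
Perfect-match Tm = 2(14) + 4(4) = 28 + 16 = 44°C
Mismatches (positions where the bases are not complementary): 4 (at positions 4, 9, 16, 17)
Effective Tm = 44 − 4×3 = 44 − 12 = 32°C

32°C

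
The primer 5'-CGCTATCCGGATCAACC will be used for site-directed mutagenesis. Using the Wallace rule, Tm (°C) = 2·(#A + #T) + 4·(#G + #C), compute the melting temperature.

54°C

Base counts: C=7, G=3, A=4, T=3
AT pairs contribute 7, GC pairs contribute 10.
Tm = 2×7 + 4×10 = 54°C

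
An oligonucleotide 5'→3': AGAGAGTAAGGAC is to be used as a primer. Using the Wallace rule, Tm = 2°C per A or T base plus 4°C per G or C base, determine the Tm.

38°C

A=6, C=1, T=1, G=5
A+T = 7, G+C = 6
Tm = 2(7) + 4(6) = 14 + 24 = 38°C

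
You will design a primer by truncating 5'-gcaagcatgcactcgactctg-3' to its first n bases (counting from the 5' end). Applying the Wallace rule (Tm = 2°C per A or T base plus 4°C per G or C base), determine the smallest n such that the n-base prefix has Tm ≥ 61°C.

First 19 bases: GCAAGCATGCACTCGACTC → Tm = 60°C (< 61°C)
First 20 bases: GCAAGCATGCACTCGACTCT → Tm = 62°C (≥ 61°C)
Since every base adds ≥2°C, Tm only increases with n, so the threshold is first crossed at n = 20.

n = 20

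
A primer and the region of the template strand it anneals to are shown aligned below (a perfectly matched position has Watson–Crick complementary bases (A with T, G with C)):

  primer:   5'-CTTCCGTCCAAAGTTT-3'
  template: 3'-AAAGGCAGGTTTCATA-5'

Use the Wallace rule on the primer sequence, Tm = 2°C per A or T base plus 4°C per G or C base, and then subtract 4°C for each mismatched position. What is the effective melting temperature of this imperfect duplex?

Primer base counts: A=3, T=6, G=2, C=5 → A+T=9, G+C=7
Perfect-match Tm = 2(9) + 4(7) = 18 + 28 = 46°C
Mismatches (positions where the bases are not complementary): 2 (at positions 1, 15)
Effective Tm = 46 − 2×4 = 46 − 8 = 38°C

38°C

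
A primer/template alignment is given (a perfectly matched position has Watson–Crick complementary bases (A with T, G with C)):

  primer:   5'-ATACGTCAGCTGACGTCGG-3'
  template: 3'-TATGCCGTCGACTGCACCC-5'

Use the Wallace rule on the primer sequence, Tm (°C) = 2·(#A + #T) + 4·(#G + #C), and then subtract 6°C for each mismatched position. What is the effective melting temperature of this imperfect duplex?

48°C

Primer base counts: A=4, T=4, G=6, C=5 → A+T=8, G+C=11
Perfect-match Tm = 2(8) + 4(11) = 16 + 44 = 60°C
Mismatches (positions where the bases are not complementary): 2 (at positions 6, 17)
Effective Tm = 60 − 2×6 = 60 − 12 = 48°C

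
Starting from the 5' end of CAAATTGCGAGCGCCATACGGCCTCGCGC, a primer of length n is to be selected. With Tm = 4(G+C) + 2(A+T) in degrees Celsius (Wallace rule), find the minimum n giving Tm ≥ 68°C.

n = 22

First 21 bases: CAAATTGCGAGCGCCATACGG → Tm = 66°C (< 68°C)
First 22 bases: CAAATTGCGAGCGCCATACGGC → Tm = 70°C (≥ 68°C)
Since every base adds ≥2°C, Tm only increases with n, so the threshold is first crossed at n = 22.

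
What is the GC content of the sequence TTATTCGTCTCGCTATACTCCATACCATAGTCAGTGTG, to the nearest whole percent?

Counting bases: A=8, C=10, T=14, G=6
G+C = 6 + 10 = 16 out of 38 bases
%GC = 16/38 × 100 = 42.11% ≈ 42%

42%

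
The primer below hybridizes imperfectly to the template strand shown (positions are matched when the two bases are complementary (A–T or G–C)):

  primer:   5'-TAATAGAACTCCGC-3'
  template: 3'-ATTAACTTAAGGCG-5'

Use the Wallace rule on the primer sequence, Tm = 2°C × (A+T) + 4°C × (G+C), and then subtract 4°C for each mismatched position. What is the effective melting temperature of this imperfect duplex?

Primer base counts: A=5, T=3, G=2, C=4 → A+T=8, G+C=6
Perfect-match Tm = 2(8) + 4(6) = 16 + 24 = 40°C
Mismatches (positions where the bases are not complementary): 2 (at positions 5, 9)
Effective Tm = 40 − 2×4 = 40 − 8 = 32°C

32°C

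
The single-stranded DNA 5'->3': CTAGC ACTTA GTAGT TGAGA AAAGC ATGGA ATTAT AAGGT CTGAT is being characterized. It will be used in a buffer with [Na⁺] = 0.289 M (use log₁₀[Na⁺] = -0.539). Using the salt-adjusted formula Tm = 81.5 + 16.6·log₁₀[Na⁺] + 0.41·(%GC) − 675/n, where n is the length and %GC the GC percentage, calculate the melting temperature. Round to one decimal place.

Length n = 45. Counting bases: G=11, C=5, A=16, T=13
G+C = 16, so %GC = 16/45 × 100 = 35.556%
Salt term: 16.6 × (-0.539) = -8.947
GC term: 0.41 × 35.556 = 14.578; length term: −675/45 = −15
Tm = 81.5 + (-8.947) + 14.578 − 15 = 72.131 → 72.1°C

72.1°C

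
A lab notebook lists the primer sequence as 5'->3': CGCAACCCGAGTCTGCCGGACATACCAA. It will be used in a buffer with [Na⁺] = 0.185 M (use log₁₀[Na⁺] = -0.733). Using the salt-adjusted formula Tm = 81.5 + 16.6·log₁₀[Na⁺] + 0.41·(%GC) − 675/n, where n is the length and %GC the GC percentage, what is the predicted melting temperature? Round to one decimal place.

70.1°C

Length n = 28. Counting bases: C=11, A=8, G=6, T=3
G+C = 17, so %GC = 17/28 × 100 = 60.714%
Salt term: 16.6 × (-0.733) = -12.168
GC term: 0.41 × 60.714 = 24.893; length term: −675/28 = −24.107
Tm = 81.5 + (-12.168) + 24.893 − 24.107 = 70.118 → 70.1°C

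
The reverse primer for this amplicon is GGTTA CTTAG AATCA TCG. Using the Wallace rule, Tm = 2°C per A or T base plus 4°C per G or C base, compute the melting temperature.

50°C

T=6, G=4, A=5, C=3
So N_AT = 11 and N_GC = 7.
Tm = 2×11 + 4×7 = 50°C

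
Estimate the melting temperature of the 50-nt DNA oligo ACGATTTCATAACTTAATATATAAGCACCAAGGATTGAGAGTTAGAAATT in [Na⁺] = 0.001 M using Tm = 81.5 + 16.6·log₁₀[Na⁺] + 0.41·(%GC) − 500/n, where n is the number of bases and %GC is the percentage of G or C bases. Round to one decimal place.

33.2°C

Length n = 50. Scanning the sequence gives G=8, C=6, T=15, A=21.
G+C = 14, so %GC = 14/50 × 100 = 28%
Salt term: 16.6 × (-3) = -49.8
GC term: 0.41 × 28 = 11.48; length term: −500/50 = −10
Tm = 81.5 + (-49.8) + 11.48 − 10 = 33.18 → 33.2°C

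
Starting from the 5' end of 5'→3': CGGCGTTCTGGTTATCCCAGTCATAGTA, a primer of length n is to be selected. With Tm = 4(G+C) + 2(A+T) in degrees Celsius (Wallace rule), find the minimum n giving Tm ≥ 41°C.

First 12 bases: CGGCGTTCTGGT → Tm = 40°C (< 41°C)
First 13 bases: CGGCGTTCTGGTT → Tm = 42°C (≥ 41°C)
Each additional base adds 2°C (A/T) or 4°C (G/C), so Tm is non-decreasing in n; n = 13 is the first length to reach 41°C.

n = 13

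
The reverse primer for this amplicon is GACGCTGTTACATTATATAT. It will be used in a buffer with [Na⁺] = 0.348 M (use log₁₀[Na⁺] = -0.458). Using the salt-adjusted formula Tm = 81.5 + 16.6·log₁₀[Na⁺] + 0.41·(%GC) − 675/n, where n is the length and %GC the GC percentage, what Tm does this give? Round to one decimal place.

Length n = 20. Scanning the sequence gives G=3, C=3, T=8, A=6.
G+C = 6, so %GC = 6/20 × 100 = 30%
Salt term: 16.6 × (-0.458) = -7.603
GC term: 0.41 × 30 = 12.3; length term: −675/20 = −33.75
Tm = 81.5 + (-7.603) + 12.3 − 33.75 = 52.447 → 52.4°C

52.4°C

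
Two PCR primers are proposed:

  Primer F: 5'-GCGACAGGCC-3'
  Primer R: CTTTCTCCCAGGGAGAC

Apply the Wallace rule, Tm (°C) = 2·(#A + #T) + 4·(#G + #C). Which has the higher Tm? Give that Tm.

Primer R, 54°C

Primer F: A+T=2, G+C=8 → Tm = 2(2)+4(8) = 36°C
Primer R: A+T=7, G+C=10 → Tm = 2(7)+4(10) = 54°C
36°C vs 54°C → primer R is higher.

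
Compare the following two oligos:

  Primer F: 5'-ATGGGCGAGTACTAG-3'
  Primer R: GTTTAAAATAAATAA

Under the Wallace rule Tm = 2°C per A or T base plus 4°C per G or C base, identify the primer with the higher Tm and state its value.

Primer F, 46°C

Primer F: A+T=7, G+C=8 → Tm = 2(7)+4(8) = 46°C
Primer R: A+T=14, G+C=1 → Tm = 2(14)+4(1) = 32°C
46°C vs 32°C → primer F is higher.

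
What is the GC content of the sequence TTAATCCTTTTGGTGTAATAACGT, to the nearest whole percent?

29%

Scanning the sequence gives T=11, A=6, G=4, C=3.
G+C = 4 + 3 = 7 out of 24 bases
%GC = 7/24 × 100 = 29.17% ≈ 29%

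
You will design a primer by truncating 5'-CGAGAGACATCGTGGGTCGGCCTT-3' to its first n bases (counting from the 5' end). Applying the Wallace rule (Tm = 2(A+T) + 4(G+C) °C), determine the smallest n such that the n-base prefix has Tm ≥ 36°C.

n = 12

First 11 bases: CGAGAGACATC → Tm = 34°C (< 36°C)
First 12 bases: CGAGAGACATCG → Tm = 38°C (≥ 36°C)
Since every base adds ≥2°C, Tm only increases with n, so the threshold is first crossed at n = 12.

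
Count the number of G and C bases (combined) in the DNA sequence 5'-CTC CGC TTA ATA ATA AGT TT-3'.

Base counts: C=4, T=8, A=6, G=2
G+C = 2 + 4 = 6

6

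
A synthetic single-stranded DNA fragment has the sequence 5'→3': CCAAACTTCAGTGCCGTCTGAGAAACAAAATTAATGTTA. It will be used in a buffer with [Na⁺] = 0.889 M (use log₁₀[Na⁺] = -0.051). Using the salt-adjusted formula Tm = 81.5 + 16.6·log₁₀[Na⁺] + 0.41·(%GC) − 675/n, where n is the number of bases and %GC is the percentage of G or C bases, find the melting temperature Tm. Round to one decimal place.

Length n = 39. Base counts: T=10, C=8, G=6, A=15
G+C = 14, so %GC = 14/39 × 100 = 35.897%
Salt term: 16.6 × (-0.051) = -0.847
GC term: 0.41 × 35.897 = 14.718; length term: −675/39 = −17.308
Tm = 81.5 + (-0.847) + 14.718 − 17.308 = 78.063 → 78.1°C

78.1°C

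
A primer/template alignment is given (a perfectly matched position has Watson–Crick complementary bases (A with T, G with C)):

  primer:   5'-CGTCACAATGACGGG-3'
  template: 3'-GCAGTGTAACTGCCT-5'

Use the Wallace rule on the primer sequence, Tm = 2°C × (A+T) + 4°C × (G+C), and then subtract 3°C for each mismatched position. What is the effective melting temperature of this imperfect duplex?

Primer base counts: A=4, T=2, G=5, C=4 → A+T=6, G+C=9
Perfect-match Tm = 2(6) + 4(9) = 12 + 36 = 48°C
Mismatches (positions where the bases are not complementary): 2 (at positions 8, 15)
Effective Tm = 48 − 2×3 = 48 − 6 = 42°C

42°C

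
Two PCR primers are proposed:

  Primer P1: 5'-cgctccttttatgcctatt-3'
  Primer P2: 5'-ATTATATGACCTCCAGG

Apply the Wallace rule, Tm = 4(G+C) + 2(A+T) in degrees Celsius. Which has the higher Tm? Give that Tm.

Primer P1, 54°C

Primer P1: A+T=11, G+C=8 → Tm = 2(11)+4(8) = 54°C
Primer P2: A+T=10, G+C=7 → Tm = 2(10)+4(7) = 48°C
54°C vs 48°C → primer P1 is higher.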